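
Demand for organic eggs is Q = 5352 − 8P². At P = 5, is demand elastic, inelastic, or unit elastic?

Q = 5152, dQ/dP = -80.
ε = (dQ/dP)(P/Q) ≈ -0.078.
|ε| = 0.08 < 1.

inelastic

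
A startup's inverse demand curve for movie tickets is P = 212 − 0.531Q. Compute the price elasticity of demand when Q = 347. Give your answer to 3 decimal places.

-0.151

At Q = 347, P = 212 − 0.531(347) = 27.74.
dP/dQ = −0.531, so dQ/dP = 1/(−0.531) = -1.883.
ε = (dQ/dP)(P/Q) = (-1.883)(27.74/347).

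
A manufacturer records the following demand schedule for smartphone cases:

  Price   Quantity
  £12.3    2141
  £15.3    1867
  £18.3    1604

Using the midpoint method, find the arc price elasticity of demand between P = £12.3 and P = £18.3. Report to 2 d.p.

At P = 12.3, Q = 2141; at P = 18.3, Q = 1604.
ΔQ = -537, ΔP = 6.0. Midpoints: P̄ = 15.30, Q̄ = 1872.5.
ε = (ΔQ/ΔP)(P̄/Q̄) = (-537/6.0)(15.30/1872.5).

-0.73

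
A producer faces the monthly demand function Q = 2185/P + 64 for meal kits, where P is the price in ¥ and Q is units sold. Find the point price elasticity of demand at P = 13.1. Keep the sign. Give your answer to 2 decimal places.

-0.72

At P = 13.1, Q = 230.794.
dQ/dP = −2185/P² = -12.732.
ε = (dQ/dP)(P/Q) = (-12.732)(13.1/230.794).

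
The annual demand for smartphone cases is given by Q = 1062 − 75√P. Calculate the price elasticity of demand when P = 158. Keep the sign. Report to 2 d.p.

At P = 158, Q = 119.265.
dQ/dP = −75/(2√P) = -2.983.
ε = (dQ/dP)(P/Q) = (-2.983)(158/119.265).

-3.95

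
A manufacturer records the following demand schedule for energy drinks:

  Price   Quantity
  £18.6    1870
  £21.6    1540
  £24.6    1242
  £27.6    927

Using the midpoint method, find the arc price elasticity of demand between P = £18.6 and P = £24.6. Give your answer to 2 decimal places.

At P = 18.6, Q = 1870; at P = 24.6, Q = 1242.
ΔQ = -628, ΔP = 6.0. Midpoints: P̄ = 21.60, Q̄ = 1556.0.
ε = (ΔQ/ΔP)(P̄/Q̄) = (-628/6.0)(21.60/1556.0).

-1.45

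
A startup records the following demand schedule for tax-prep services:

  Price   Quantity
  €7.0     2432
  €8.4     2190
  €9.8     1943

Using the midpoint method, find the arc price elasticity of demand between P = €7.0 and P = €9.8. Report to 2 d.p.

At P = 7.0, Q = 2432; at P = 9.8, Q = 1943.
ΔQ = -489, ΔP = 2.8. Midpoints: P̄ = 8.40, Q̄ = 2187.5.
ε = (ΔQ/ΔP)(P̄/Q̄) = (-489/2.8)(8.40/2187.5).

-0.67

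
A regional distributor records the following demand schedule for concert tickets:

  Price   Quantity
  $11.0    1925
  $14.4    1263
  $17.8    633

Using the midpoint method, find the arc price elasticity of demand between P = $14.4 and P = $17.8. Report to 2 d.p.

At P = 14.4, Q = 1263; at P = 17.8, Q = 633.
ΔQ = -630, ΔP = 3.4. Midpoints: P̄ = 16.10, Q̄ = 948.0.
ε = (ΔQ/ΔP)(P̄/Q̄) = (-630/3.4)(16.10/948.0).

-3.15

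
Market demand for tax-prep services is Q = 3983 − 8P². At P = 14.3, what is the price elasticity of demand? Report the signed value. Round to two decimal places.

At P = 14.3, Q = 2347.080.
dQ/dP = −16P = -228.800.
ε = (dQ/dP)(P/Q) = (-228.800)(14.3/2347.080).
|ε| > 1, so demand is elastic at this price.

-1.39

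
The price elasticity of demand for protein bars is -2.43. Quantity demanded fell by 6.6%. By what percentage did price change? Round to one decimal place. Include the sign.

2.7%

%ΔP ≈ %ΔQ / ε = (-6.6%)/(-2.43) = 2.72%.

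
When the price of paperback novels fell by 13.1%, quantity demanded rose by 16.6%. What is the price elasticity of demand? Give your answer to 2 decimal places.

-1.27

ε = %ΔQ / %ΔP = (16.6)/(-13.1) = -1.267.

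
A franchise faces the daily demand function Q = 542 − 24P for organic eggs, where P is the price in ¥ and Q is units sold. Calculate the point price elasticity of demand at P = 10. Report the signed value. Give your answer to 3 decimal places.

-0.795

At P = 10, Q = 302.
dQ/dP = −24.
ε = (dQ/dP)(P/Q) = (-24)(10/302).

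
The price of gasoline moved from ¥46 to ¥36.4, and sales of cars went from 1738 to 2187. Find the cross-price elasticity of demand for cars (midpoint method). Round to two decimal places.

-0.98

ΔQ_x = 2187 − 1738 = 449; ΔP_y = 36.4 − 46 = -9.6.
Midpoints: P̄_y = 41.20, Q̄_x = 1962.5.
ε_xy = (ΔQ_x/ΔP_y)(P̄_y/Q̄_x) = (449/-9.6)(41.20/1962.5).
ε_xy < 0, so the goods are complements.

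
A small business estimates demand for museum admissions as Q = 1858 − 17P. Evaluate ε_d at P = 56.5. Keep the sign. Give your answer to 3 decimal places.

-1.070

At P = 56.5, Q = 897.500.
dQ/dP = −17.
ε = (dQ/dP)(P/Q) = (-17)(56.5/897.500).
|ε| > 1, so demand is elastic at this price.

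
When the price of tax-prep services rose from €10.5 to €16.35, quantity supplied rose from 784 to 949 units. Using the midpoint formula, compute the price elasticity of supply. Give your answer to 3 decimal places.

ΔQ = 949 − 784 = 165; ΔP = 16.35 − 10.5 = 5.85.
Midpoints: P̄ = 13.43, Q̄ = 866.5.
ε_s = (ΔQ/ΔP)(P̄/Q̄) = (165/5.85)(13.43/866.5).

0.437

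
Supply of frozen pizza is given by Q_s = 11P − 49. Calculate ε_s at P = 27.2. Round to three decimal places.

At P = 27.2, Q_s = 250.20.
dQ_s/dP = 11.
ε_s = (dQ_s/dP)(P/Q_s) = (11)(27.2/250.20).

1.196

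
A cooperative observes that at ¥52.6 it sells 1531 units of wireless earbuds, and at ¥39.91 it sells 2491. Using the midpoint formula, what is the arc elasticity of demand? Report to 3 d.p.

ΔQ = 2491 − 1531 = 960; ΔP = 39.91 − 52.6 = -12.69.
Midpoints: P̄ = 46.25, Q̄ = 2011.0.
ε = (ΔQ/ΔP)(P̄/Q̄) = (960/-12.69)(46.25/2011.0).

-1.740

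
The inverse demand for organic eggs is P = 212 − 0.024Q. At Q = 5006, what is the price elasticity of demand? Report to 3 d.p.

At Q = 5006, P = 212 − 0.024(5006) = 91.86.
dP/dQ = −0.024, so dQ/dP = 1/(−0.024) = -41.667.
ε = (dQ/dP)(P/Q) = (-41.667)(91.86/5006).

-0.765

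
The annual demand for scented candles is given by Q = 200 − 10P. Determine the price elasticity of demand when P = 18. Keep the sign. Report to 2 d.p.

At P = 18, Q = 20.
dQ/dP = −10.
ε = (dQ/dP)(P/Q) = (-10)(18/20).

-9.00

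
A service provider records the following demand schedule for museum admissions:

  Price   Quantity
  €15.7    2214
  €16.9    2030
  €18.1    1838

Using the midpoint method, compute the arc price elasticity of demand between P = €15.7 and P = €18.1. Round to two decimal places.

-1.31

At P = 15.7, Q = 2214; at P = 18.1, Q = 1838.
ΔQ = -376, ΔP = 2.4. Midpoints: P̄ = 16.90, Q̄ = 2026.0.
ε = (ΔQ/ΔP)(P̄/Q̄) = (-376/2.4)(16.90/2026.0).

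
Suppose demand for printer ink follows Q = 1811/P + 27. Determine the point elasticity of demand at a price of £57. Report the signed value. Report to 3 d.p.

-0.541

At P = 57, Q = 58.772.
dQ/dP = −1811/P² = -0.557.
ε = (dQ/dP)(P/Q) = (-0.557)(57/58.772).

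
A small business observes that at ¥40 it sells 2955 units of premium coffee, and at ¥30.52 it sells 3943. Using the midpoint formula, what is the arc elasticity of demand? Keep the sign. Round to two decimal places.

ΔQ = 3943 − 2955 = 988; ΔP = 30.52 − 40 = -9.48.
Midpoints: P̄ = 35.26, Q̄ = 3449.0.
ε = (ΔQ/ΔP)(P̄/Q̄) = (988/-9.48)(35.26/3449.0).

-1.07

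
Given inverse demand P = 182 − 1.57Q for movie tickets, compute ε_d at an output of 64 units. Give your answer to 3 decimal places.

At Q = 64, P = 182 − 1.57(64) = 81.52.
dP/dQ = −1.57, so dQ/dP = 1/(−1.57) = -0.637.
ε = (dQ/dP)(P/Q) = (-0.637)(81.52/64).

-0.811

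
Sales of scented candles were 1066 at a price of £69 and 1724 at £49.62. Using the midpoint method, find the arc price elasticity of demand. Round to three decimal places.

ΔQ = 1724 − 1066 = 658; ΔP = 49.62 − 69 = -19.38.
Midpoints: P̄ = 59.31, Q̄ = 1395.0.
ε = (ΔQ/ΔP)(P̄/Q̄) = (658/-19.38)(59.31/1395.0).

-1.444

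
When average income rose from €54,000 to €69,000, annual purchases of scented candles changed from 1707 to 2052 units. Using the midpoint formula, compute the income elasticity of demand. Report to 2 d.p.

ΔQ = 345, ΔI = 15000. Midpoints: Ī = 61,500, Q̄ = 1879.5.
ε_I = (ΔQ/ΔI)(Ī/Q̄) = (345/15000)(61500/1879.5).

0.75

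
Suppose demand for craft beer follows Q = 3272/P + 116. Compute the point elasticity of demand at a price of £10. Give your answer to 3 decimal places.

-0.738

At P = 10, Q = 443.200.
dQ/dP = −3272/P² = -32.720.
ε = (dQ/dP)(P/Q) = (-32.720)(10/443.200).
|ε| < 1, so demand is inelastic at this price.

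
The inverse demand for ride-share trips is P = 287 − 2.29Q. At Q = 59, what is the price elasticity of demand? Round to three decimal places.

At Q = 59, P = 287 − 2.29(59) = 151.89.
dP/dQ = −2.29, so dQ/dP = 1/(−2.29) = -0.437.
ε = (dQ/dP)(P/Q) = (-0.437)(151.89/59).

-1.124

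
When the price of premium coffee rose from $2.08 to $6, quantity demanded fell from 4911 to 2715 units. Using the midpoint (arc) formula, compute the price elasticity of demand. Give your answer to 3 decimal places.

ΔQ = 2715 − 4911 = -2196; ΔP = 6 − 2.08 = 3.92.
Midpoints: P̄ = 4.04, Q̄ = 3813.0.
ε = (ΔQ/ΔP)(P̄/Q̄) = (-2196/3.92)(4.04/3813.0).

-0.594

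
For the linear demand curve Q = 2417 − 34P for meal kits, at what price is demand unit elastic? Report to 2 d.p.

35.54

For linear demand Q = a − bP, ε = −bP/(a − bP). |ε| = 1 when bP = a − bP, i.e. P = a/(2b).
P = 2417/(2·34) = 2417/68 = 35.5441.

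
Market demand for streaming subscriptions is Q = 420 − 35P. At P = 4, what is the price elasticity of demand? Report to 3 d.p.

At P = 4, Q = 280.
dQ/dP = −35.
ε = (dQ/dP)(P/Q) = (-35)(4/280).

-0.500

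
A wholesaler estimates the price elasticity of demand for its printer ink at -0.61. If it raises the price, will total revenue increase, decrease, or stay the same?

|ε| = 0.61 < 1, so demand is inelastic. A price rise therefore raises total revenue.

increase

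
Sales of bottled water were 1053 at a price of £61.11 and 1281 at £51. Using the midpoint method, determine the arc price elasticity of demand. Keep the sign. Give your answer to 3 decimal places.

ΔQ = 1281 − 1053 = 228; ΔP = 51 − 61.11 = -10.11.
Midpoints: P̄ = 56.05, Q̄ = 1167.0.
ε = (ΔQ/ΔP)(P̄/Q̄) = (228/-10.11)(56.05/1167.0).

-1.083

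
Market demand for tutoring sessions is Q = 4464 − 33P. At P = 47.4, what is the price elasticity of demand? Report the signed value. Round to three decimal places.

At P = 47.4, Q = 2899.800.
dQ/dP = −33.
ε = (dQ/dP)(P/Q) = (-33)(47.4/2899.800).

-0.539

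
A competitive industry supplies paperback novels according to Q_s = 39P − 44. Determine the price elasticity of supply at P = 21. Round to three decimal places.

At P = 21, Q_s = 775.
dQ_s/dP = 39.
ε_s = (dQ_s/dP)(P/Q_s) = (39)(21/775).

1.057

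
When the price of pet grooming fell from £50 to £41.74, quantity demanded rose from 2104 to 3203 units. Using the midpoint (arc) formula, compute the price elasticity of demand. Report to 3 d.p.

-2.300

ΔQ = 3203 − 2104 = 1099; ΔP = 41.74 − 50 = -8.26.
Midpoints: P̄ = 45.87, Q̄ = 2653.5.
ε = (ΔQ/ΔP)(P̄/Q̄) = (1099/-8.26)(45.87/2653.5).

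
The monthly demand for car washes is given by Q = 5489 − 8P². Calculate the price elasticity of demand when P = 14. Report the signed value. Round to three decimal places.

-0.800

At P = 14, Q = 3921.
dQ/dP = −16P = -224.
ε = (dQ/dP)(P/Q) = (-224)(14/3921).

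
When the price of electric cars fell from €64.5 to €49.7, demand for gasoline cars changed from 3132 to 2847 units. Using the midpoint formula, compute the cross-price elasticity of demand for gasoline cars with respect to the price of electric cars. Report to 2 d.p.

0.37

ΔQ_x = 2847 − 3132 = -285; ΔP_y = 49.7 − 64.5 = -14.8.
Midpoints: P̄_y = 57.10, Q̄_x = 2989.5.
ε_xy = (ΔQ_x/ΔP_y)(P̄_y/Q̄_x) = (-285/-14.8)(57.10/2989.5).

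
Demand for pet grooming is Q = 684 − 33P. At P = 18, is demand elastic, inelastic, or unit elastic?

Q = 90, dQ/dP = -33.
ε = (dQ/dP)(P/Q) ≈ -6.600.
|ε| = 6.60 > 1.

elastic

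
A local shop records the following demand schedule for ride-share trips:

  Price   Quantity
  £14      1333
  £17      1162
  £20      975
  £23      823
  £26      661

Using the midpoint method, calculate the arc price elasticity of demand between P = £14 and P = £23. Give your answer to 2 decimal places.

-0.97

At P = 14, Q = 1333; at P = 23, Q = 823.
ΔQ = -510, ΔP = 9. Midpoints: P̄ = 18.50, Q̄ = 1078.0.
ε = (ΔQ/ΔP)(P̄/Q̄) = (-510/9)(18.50/1078.0).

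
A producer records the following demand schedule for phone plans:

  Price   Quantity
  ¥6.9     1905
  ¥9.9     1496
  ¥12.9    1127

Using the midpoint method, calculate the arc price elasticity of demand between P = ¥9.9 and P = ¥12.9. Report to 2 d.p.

-1.07

At P = 9.9, Q = 1496; at P = 12.9, Q = 1127.
ΔQ = -369, ΔP = 3.0. Midpoints: P̄ = 11.40, Q̄ = 1311.5.
ε = (ΔQ/ΔP)(P̄/Q̄) = (-369/3.0)(11.40/1311.5).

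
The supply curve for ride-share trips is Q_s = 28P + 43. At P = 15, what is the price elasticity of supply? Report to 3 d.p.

0.907

At P = 15, Q_s = 463.
dQ_s/dP = 28.
ε_s = (dQ_s/dP)(P/Q_s) = (28)(15/463).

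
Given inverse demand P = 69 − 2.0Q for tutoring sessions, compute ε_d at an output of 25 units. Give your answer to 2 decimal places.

At Q = 25, P = 69 − 2.0(25) = 19.00.
dP/dQ = −2.0, so dQ/dP = 1/(−2.0) = -0.500.
ε = (dQ/dP)(P/Q) = (-0.500)(19.00/25).

-0.38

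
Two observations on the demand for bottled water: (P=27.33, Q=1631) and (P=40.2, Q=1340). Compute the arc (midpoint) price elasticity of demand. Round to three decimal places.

ΔQ = 1340 − 1631 = -291; ΔP = 40.2 − 27.33 = 12.87.
Midpoints: P̄ = 33.77, Q̄ = 1485.5.
ε = (ΔQ/ΔP)(P̄/Q̄) = (-291/12.87)(33.77/1485.5).

-0.514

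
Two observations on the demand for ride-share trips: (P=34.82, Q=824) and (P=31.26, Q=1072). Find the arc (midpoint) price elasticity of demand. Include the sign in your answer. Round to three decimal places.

-2.428

ΔQ = 1072 − 824 = 248; ΔP = 31.26 − 34.82 = -3.56.
Midpoints: P̄ = 33.04, Q̄ = 948.0.
ε = (ΔQ/ΔP)(P̄/Q̄) = (248/-3.56)(33.04/948.0).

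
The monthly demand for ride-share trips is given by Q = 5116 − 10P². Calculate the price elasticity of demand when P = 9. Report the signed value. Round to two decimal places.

At P = 9, Q = 4306.
dQ/dP = −20P = -180.
ε = (dQ/dP)(P/Q) = (-180)(9/4306).
|ε| < 1, so demand is inelastic at this price.

-0.38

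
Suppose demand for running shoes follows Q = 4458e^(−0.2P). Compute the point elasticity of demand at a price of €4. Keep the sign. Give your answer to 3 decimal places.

At P = 4, Q = 2003.109.
dQ/dP = −0.2·4458e^(−0.2P) = −0.2Q = -400.622.
ε = (dQ/dP)(P/Q) = (-400.622)(4/2003.109).
|ε| < 1, so demand is inelastic at this price.

-0.800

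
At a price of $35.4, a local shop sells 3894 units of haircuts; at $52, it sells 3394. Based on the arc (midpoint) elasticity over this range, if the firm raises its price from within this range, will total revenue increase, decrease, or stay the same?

increase

Arc ε = (-500/16.6)(43.70/3644.0) ≈ -0.361.
|ε| = 0.36 < 1, so demand is inelastic. A price rise therefore raises total revenue.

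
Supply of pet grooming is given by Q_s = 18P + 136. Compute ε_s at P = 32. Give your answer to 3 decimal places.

At P = 32, Q_s = 712.
dQ_s/dP = 18.
ε_s = (dQ_s/dP)(P/Q_s) = (18)(32/712).

0.809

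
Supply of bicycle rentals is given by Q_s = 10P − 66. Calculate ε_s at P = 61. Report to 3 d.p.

At P = 61, Q_s = 544.
dQ_s/dP = 10.
ε_s = (dQ_s/dP)(P/Q_s) = (10)(61/544).

1.121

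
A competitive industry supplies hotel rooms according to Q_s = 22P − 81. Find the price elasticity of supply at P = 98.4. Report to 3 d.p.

At P = 98.4, Q_s = 2083.80.
dQ_s/dP = 22.
ε_s = (dQ_s/dP)(P/Q_s) = (22)(98.4/2083.80).

1.039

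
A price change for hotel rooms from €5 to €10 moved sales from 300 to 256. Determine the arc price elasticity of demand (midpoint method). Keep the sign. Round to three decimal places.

-0.237

ΔQ = 256 − 300 = -44; ΔP = 10 − 5 = 5.
Midpoints: P̄ = 7.50, Q̄ = 278.0.
ε = (ΔQ/ΔP)(P̄/Q̄) = (-44/5)(7.50/278.0).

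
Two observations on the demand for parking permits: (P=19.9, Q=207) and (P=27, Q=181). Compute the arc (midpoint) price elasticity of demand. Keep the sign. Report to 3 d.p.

-0.443

ΔQ = 181 − 207 = -26; ΔP = 27 − 19.9 = 7.1.
Midpoints: P̄ = 23.45, Q̄ = 194.0.
ε = (ΔQ/ΔP)(P̄/Q̄) = (-26/7.1)(23.45/194.0).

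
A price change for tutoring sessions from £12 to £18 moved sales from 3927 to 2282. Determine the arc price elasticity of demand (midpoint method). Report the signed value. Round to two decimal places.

ΔQ = 2282 − 3927 = -1645; ΔP = 18 − 12 = 6.
Midpoints: P̄ = 15.00, Q̄ = 3104.5.
ε = (ΔQ/ΔP)(P̄/Q̄) = (-1645/6)(15.00/3104.5).

-1.32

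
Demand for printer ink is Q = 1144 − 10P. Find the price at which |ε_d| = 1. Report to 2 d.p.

For linear demand Q = a − bP, ε = −bP/(a − bP). |ε| = 1 when bP = a − bP, i.e. P = a/(2b).
P = 1144/(2·10) = 1144/20 = 57.2000.

57.20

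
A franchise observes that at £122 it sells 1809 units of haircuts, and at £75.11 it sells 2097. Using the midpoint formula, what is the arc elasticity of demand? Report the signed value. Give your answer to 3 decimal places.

-0.310

ΔQ = 2097 − 1809 = 288; ΔP = 75.11 − 122 = -46.89.
Midpoints: P̄ = 98.56, Q̄ = 1953.0.
ε = (ΔQ/ΔP)(P̄/Q̄) = (288/-46.89)(98.56/1953.0).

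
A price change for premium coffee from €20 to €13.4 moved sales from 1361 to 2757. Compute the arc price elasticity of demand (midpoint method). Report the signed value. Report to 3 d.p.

ΔQ = 2757 − 1361 = 1396; ΔP = 13.4 − 20 = -6.6.
Midpoints: P̄ = 16.70, Q̄ = 2059.0.
ε = (ΔQ/ΔP)(P̄/Q̄) = (1396/-6.6)(16.70/2059.0).

-1.716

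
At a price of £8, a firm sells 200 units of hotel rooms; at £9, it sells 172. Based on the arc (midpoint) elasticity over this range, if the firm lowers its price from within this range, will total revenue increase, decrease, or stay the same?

increase

Arc ε = (-28/1)(8.50/186.0) ≈ -1.280.
|ε| = 1.28 > 1, so demand is elastic. A price cut therefore raises total revenue.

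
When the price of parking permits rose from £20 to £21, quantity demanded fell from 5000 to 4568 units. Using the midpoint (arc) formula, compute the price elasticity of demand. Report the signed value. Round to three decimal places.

ΔQ = 4568 − 5000 = -432; ΔP = 21 − 20 = 1.
Midpoints: P̄ = 20.50, Q̄ = 4784.0.
ε = (ΔQ/ΔP)(P̄/Q̄) = (-432/1)(20.50/4784.0).

-1.851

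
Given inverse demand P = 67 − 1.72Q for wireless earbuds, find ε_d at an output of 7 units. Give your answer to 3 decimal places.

At Q = 7, P = 67 − 1.72(7) = 54.96.
dP/dQ = −1.72, so dQ/dP = 1/(−1.72) = -0.581.
ε = (dQ/dP)(P/Q) = (-0.581)(54.96/7).

-4.565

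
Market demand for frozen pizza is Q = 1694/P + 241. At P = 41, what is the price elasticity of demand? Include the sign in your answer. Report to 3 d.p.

At P = 41, Q = 282.317.
dQ/dP = −1694/P² = -1.008.
ε = (dQ/dP)(P/Q) = (-1.008)(41/282.317).

-0.146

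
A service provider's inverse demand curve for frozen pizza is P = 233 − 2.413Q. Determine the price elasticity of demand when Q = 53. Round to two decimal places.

-0.82

At Q = 53, P = 233 − 2.413(53) = 105.11.
dP/dQ = −2.413, so dQ/dP = 1/(−2.413) = -0.414.
ε = (dQ/dP)(P/Q) = (-0.414)(105.11/53).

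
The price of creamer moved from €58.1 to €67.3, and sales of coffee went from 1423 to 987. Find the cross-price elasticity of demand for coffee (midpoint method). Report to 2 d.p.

-2.47

ΔQ_x = 987 − 1423 = -436; ΔP_y = 67.3 − 58.1 = 9.2.
Midpoints: P̄_y = 62.70, Q̄_x = 1205.0.
ε_xy = (ΔQ_x/ΔP_y)(P̄_y/Q̄_x) = (-436/9.2)(62.70/1205.0).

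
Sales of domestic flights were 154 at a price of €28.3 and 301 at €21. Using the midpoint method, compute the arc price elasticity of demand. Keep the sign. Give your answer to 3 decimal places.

ΔQ = 301 − 154 = 147; ΔP = 21 − 28.3 = -7.3.
Midpoints: P̄ = 24.65, Q̄ = 227.5.
ε = (ΔQ/ΔP)(P̄/Q̄) = (147/-7.3)(24.65/227.5).

-2.182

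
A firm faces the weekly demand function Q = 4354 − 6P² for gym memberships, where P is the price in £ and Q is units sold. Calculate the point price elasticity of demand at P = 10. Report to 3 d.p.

At P = 10, Q = 3754.
dQ/dP = −12P = -120.
ε = (dQ/dP)(P/Q) = (-120)(10/3754).
|ε| < 1, so demand is inelastic at this price.

-0.320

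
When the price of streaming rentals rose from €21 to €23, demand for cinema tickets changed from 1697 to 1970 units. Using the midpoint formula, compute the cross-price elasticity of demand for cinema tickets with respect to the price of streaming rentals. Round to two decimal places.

1.64

ΔQ_x = 1970 − 1697 = 273; ΔP_y = 23 − 21 = 2.
Midpoints: P̄_y = 22.00, Q̄_x = 1833.5.
ε_xy = (ΔQ_x/ΔP_y)(P̄_y/Q̄_x) = (273/2)(22.00/1833.5).
ε_xy > 0, so the goods are substitutes.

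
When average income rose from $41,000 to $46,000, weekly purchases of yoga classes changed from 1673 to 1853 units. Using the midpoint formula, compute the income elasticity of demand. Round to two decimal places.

0.89

ΔQ = 180, ΔI = 5000. Midpoints: Ī = 43,500, Q̄ = 1763.0.
ε_I = (ΔQ/ΔI)(Ī/Q̄) = (180/5000)(43500/1763.0).
ε_I > 0, so the good is normal.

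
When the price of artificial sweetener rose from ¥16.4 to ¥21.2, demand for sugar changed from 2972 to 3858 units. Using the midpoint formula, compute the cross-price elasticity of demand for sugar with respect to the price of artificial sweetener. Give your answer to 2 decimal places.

1.02

ΔQ_x = 3858 − 2972 = 886; ΔP_y = 21.2 − 16.4 = 4.8.
Midpoints: P̄_y = 18.80, Q̄_x = 3415.0.
ε_xy = (ΔQ_x/ΔP_y)(P̄_y/Q̄_x) = (886/4.8)(18.80/3415.0).
ε_xy > 0, so the goods are substitutes.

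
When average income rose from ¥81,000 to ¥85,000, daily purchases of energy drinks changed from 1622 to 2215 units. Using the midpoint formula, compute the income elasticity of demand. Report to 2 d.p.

6.41

ΔQ = 593, ΔI = 4000. Midpoints: Ī = 83,000, Q̄ = 1918.5.
ε_I = (ΔQ/ΔI)(Ī/Q̄) = (593/4000)(83000/1918.5).
ε_I > 0, so the good is normal.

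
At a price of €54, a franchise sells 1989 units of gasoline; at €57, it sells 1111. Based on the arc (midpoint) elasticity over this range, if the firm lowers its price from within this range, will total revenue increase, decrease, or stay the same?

increase

Arc ε = (-878/3)(55.50/1550.0) ≈ -10.479.
|ε| = 10.48 > 1, so demand is elastic. A price cut therefore raises total revenue.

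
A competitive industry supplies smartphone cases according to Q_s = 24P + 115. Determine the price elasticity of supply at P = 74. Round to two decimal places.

At P = 74, Q_s = 1891.
dQ_s/dP = 24.
ε_s = (dQ_s/dP)(P/Q_s) = (24)(74/1891).

0.94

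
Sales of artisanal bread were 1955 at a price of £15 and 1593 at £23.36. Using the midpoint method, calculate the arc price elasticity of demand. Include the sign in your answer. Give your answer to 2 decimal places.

ΔQ = 1593 − 1955 = -362; ΔP = 23.36 − 15 = 8.36.
Midpoints: P̄ = 19.18, Q̄ = 1774.0.
ε = (ΔQ/ΔP)(P̄/Q̄) = (-362/8.36)(19.18/1774.0).

-0.47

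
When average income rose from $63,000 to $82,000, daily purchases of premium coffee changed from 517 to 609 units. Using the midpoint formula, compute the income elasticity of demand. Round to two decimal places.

ΔQ = 92, ΔI = 19000. Midpoints: Ī = 72,500, Q̄ = 563.0.
ε_I = (ΔQ/ΔI)(Ī/Q̄) = (92/19000)(72500/563.0).

0.62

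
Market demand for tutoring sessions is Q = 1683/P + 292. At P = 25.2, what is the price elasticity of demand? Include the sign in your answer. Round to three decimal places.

-0.186

At P = 25.2, Q = 358.786.
dQ/dP = −1683/P² = -2.650.
ε = (dQ/dP)(P/Q) = (-2.650)(25.2/358.786).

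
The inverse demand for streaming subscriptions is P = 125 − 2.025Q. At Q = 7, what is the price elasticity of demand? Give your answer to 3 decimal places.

At Q = 7, P = 125 − 2.025(7) = 110.83.
dP/dQ = −2.025, so dQ/dP = 1/(−2.025) = -0.494.
ε = (dQ/dP)(P/Q) = (-0.494)(110.83/7).

-7.818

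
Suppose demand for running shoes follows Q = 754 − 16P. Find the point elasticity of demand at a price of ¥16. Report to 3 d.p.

-0.514

At P = 16, Q = 498.
dQ/dP = −16.
ε = (dQ/dP)(P/Q) = (-16)(16/498).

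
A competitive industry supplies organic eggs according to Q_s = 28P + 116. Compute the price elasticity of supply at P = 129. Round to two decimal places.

0.97

At P = 129, Q_s = 3728.
dQ_s/dP = 28.
ε_s = (dQ_s/dP)(P/Q_s) = (28)(129/3728).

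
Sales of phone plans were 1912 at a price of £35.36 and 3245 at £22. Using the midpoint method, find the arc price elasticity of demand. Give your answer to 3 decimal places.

ΔQ = 3245 − 1912 = 1333; ΔP = 22 − 35.36 = -13.36.
Midpoints: P̄ = 28.68, Q̄ = 2578.5.
ε = (ΔQ/ΔP)(P̄/Q̄) = (1333/-13.36)(28.68/2578.5).

-1.110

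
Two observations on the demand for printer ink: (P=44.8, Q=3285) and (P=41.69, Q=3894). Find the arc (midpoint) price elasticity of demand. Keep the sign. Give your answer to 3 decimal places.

ΔQ = 3894 − 3285 = 609; ΔP = 41.69 − 44.8 = -3.11.
Midpoints: P̄ = 43.24, Q̄ = 3589.5.
ε = (ΔQ/ΔP)(P̄/Q̄) = (609/-3.11)(43.24/3589.5).

-2.359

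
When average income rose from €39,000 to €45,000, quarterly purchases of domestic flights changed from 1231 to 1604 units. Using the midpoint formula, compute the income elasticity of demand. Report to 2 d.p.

1.84

ΔQ = 373, ΔI = 6000. Midpoints: Ī = 42,000, Q̄ = 1417.5.
ε_I = (ΔQ/ΔI)(Ī/Q̄) = (373/6000)(42000/1417.5).
ε_I > 0, so the good is normal.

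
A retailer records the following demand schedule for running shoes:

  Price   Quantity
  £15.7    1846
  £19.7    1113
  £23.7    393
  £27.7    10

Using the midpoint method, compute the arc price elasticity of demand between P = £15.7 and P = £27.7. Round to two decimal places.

At P = 15.7, Q = 1846; at P = 27.7, Q = 10.
ΔQ = -1836, ΔP = 12.0. Midpoints: P̄ = 21.70, Q̄ = 928.0.
ε = (ΔQ/ΔP)(P̄/Q̄) = (-1836/12.0)(21.70/928.0).

-3.58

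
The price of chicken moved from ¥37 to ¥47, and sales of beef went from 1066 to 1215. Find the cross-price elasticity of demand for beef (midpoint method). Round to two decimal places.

ΔQ_x = 1215 − 1066 = 149; ΔP_y = 47 − 37 = 10.
Midpoints: P̄_y = 42.00, Q̄_x = 1140.5.
ε_xy = (ΔQ_x/ΔP_y)(P̄_y/Q̄_x) = (149/10)(42.00/1140.5).
ε_xy > 0, so the goods are substitutes.

0.55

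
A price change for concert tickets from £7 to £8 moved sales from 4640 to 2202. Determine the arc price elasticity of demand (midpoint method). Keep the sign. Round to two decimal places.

-5.34

ΔQ = 2202 − 4640 = -2438; ΔP = 8 − 7 = 1.
Midpoints: P̄ = 7.50, Q̄ = 3421.0.
ε = (ΔQ/ΔP)(P̄/Q̄) = (-2438/1)(7.50/3421.0).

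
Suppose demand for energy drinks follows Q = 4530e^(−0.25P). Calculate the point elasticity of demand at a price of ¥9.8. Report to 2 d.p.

-2.45

At P = 9.8, Q = 390.910.
dQ/dP = −0.25·4530e^(−0.25P) = −0.25Q = -97.727.
ε = (dQ/dP)(P/Q) = (-97.727)(9.8/390.910).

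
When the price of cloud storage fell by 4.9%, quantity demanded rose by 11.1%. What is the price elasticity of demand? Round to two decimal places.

ε = %ΔQ / %ΔP = (11.1)/(-4.9) = -2.265.

-2.27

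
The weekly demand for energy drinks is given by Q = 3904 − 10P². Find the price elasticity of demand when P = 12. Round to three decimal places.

At P = 12, Q = 2464.
dQ/dP = −20P = -240.
ε = (dQ/dP)(P/Q) = (-240)(12/2464).

-1.169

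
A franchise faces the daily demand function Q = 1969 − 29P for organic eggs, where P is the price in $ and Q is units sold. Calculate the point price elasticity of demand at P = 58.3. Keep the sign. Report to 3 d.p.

-6.075

At P = 58.3, Q = 278.300.
dQ/dP = −29.
ε = (dQ/dP)(P/Q) = (-29)(58.3/278.300).
|ε| > 1, so demand is elastic at this price.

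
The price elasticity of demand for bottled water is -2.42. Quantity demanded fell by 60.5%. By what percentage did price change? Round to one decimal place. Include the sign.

25.0%

%ΔP ≈ %ΔQ / ε = (-60.5%)/(-2.42) = 25.00%.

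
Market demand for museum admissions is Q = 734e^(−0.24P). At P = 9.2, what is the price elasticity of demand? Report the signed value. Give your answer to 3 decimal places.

At P = 9.2, Q = 80.681.
dQ/dP = −0.24·734e^(−0.24P) = −0.24Q = -19.364.
ε = (dQ/dP)(P/Q) = (-19.364)(9.2/80.681).
|ε| > 1, so demand is elastic at this price.

-2.208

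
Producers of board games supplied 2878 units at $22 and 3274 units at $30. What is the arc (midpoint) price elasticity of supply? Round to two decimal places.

0.42

ΔQ = 3274 − 2878 = 396; ΔP = 30 − 22 = 8.
Midpoints: P̄ = 26.00, Q̄ = 3076.0.
ε_s = (ΔQ/ΔP)(P̄/Q̄) = (396/8)(26.00/3076.0).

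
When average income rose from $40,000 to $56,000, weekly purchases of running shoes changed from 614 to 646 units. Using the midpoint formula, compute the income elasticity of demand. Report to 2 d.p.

ΔQ = 32, ΔI = 16000. Midpoints: Ī = 48,000, Q̄ = 630.0.
ε_I = (ΔQ/ΔI)(Ī/Q̄) = (32/16000)(48000/630.0).
ε_I > 0, so the good is normal.

0.15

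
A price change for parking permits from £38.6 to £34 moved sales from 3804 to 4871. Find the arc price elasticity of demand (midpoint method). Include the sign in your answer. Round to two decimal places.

-1.94

ΔQ = 4871 − 3804 = 1067; ΔP = 34 − 38.6 = -4.6.
Midpoints: P̄ = 36.30, Q̄ = 4337.5.
ε = (ΔQ/ΔP)(P̄/Q̄) = (1067/-4.6)(36.30/4337.5).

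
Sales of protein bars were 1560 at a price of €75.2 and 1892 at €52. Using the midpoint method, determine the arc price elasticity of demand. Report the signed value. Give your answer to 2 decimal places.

-0.53

ΔQ = 1892 − 1560 = 332; ΔP = 52 − 75.2 = -23.2.
Midpoints: P̄ = 63.60, Q̄ = 1726.0.
ε = (ΔQ/ΔP)(P̄/Q̄) = (332/-23.2)(63.60/1726.0).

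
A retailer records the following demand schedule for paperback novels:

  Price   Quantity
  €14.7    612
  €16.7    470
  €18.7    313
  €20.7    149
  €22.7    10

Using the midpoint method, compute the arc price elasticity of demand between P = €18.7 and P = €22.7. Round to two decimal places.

At P = 18.7, Q = 313; at P = 22.7, Q = 10.
ΔQ = -303, ΔP = 4.0. Midpoints: P̄ = 20.70, Q̄ = 161.5.
ε = (ΔQ/ΔP)(P̄/Q̄) = (-303/4.0)(20.70/161.5).

-9.71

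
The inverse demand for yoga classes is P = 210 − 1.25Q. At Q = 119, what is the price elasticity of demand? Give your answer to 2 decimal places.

-0.41

At Q = 119, P = 210 − 1.25(119) = 61.25.
dP/dQ = −1.25, so dQ/dP = 1/(−1.25) = -0.800.
ε = (dQ/dP)(P/Q) = (-0.800)(61.25/119).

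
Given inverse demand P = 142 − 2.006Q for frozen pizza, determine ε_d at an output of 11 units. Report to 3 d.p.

At Q = 11, P = 142 − 2.006(11) = 119.93.
dP/dQ = −2.006, so dQ/dP = 1/(−2.006) = -0.499.
ε = (dQ/dP)(P/Q) = (-0.499)(119.93/11).

-5.435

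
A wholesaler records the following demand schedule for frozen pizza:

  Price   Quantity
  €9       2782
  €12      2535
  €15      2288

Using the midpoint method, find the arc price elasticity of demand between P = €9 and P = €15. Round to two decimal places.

At P = 9, Q = 2782; at P = 15, Q = 2288.
ΔQ = -494, ΔP = 6. Midpoints: P̄ = 12.00, Q̄ = 2535.0.
ε = (ΔQ/ΔP)(P̄/Q̄) = (-494/6)(12.00/2535.0).

-0.39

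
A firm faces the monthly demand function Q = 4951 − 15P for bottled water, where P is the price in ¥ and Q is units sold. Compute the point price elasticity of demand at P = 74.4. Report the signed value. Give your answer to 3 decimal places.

-0.291

At P = 74.4, Q = 3835.
dQ/dP = −15.
ε = (dQ/dP)(P/Q) = (-15)(74.4/3835).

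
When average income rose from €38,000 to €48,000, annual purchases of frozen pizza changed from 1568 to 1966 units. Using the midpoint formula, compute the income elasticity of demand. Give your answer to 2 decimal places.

ΔQ = 398, ΔI = 10000. Midpoints: Ī = 43,000, Q̄ = 1767.0.
ε_I = (ΔQ/ΔI)(Ī/Q̄) = (398/10000)(43000/1767.0).

0.97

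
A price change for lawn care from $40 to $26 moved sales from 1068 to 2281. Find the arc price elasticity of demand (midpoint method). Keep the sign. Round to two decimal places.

ΔQ = 2281 − 1068 = 1213; ΔP = 26 − 40 = -14.
Midpoints: P̄ = 33.00, Q̄ = 1674.5.
ε = (ΔQ/ΔP)(P̄/Q̄) = (1213/-14)(33.00/1674.5).

-1.71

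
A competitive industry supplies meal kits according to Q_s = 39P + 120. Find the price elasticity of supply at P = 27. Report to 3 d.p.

At P = 27, Q_s = 1173.
dQ_s/dP = 39.
ε_s = (dQ_s/dP)(P/Q_s) = (39)(27/1173).

0.898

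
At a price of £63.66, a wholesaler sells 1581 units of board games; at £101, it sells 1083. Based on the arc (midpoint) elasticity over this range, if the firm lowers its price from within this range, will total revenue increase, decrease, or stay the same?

Arc ε = (-498/37.34)(82.33/1332.0) ≈ -0.824.
|ε| = 0.82 < 1, so demand is inelastic. A price cut therefore reduces total revenue.

decrease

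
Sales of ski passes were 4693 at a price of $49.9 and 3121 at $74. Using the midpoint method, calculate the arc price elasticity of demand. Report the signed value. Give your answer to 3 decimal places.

ΔQ = 3121 − 4693 = -1572; ΔP = 74 − 49.9 = 24.1.
Midpoints: P̄ = 61.95, Q̄ = 3907.0.
ε = (ΔQ/ΔP)(P̄/Q̄) = (-1572/24.1)(61.95/3907.0).

-1.034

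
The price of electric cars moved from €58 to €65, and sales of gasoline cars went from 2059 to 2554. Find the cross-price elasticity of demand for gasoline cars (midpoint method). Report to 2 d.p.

ΔQ_x = 2554 − 2059 = 495; ΔP_y = 65 − 58 = 7.
Midpoints: P̄_y = 61.50, Q̄_x = 2306.5.
ε_xy = (ΔQ_x/ΔP_y)(P̄_y/Q̄_x) = (495/7)(61.50/2306.5).
ε_xy > 0, so the goods are substitutes.

1.89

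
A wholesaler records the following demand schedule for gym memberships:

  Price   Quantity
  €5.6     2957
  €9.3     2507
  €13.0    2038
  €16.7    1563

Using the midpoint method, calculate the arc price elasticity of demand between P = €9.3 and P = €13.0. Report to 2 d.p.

At P = 9.3, Q = 2507; at P = 13.0, Q = 2038.
ΔQ = -469, ΔP = 3.7. Midpoints: P̄ = 11.15, Q̄ = 2272.5.
ε = (ΔQ/ΔP)(P̄/Q̄) = (-469/3.7)(11.15/2272.5).

-0.62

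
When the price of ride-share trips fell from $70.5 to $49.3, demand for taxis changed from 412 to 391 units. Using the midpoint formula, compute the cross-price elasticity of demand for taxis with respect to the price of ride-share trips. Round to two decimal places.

0.15

ΔQ_x = 391 − 412 = -21; ΔP_y = 49.3 − 70.5 = -21.2.
Midpoints: P̄_y = 59.90, Q̄_x = 401.5.
ε_xy = (ΔQ_x/ΔP_y)(P̄_y/Q̄_x) = (-21/-21.2)(59.90/401.5).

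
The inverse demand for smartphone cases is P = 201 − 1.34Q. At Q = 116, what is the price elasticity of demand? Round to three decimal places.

-0.293

At Q = 116, P = 201 − 1.34(116) = 45.56.
dP/dQ = −1.34, so dQ/dP = 1/(−1.34) = -0.746.
ε = (dQ/dP)(P/Q) = (-0.746)(45.56/116).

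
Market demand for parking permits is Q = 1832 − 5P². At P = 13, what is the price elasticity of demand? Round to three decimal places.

-1.712

At P = 13, Q = 987.
dQ/dP = −10P = -130.
ε = (dQ/dP)(P/Q) = (-130)(13/987).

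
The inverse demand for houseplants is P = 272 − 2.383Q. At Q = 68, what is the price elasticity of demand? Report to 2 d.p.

-0.68

At Q = 68, P = 272 − 2.383(68) = 109.96.
dP/dQ = −2.383, so dQ/dP = 1/(−2.383) = -0.420.
ε = (dQ/dP)(P/Q) = (-0.420)(109.96/68).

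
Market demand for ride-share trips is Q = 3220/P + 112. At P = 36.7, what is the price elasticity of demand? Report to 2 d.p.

At P = 36.7, Q = 199.738.
dQ/dP = −3220/P² = -2.391.
ε = (dQ/dP)(P/Q) = (-2.391)(36.7/199.738).
|ε| < 1, so demand is inelastic at this price.

-0.44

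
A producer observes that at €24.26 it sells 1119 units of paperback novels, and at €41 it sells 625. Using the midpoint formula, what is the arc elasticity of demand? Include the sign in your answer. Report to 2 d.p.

ΔQ = 625 − 1119 = -494; ΔP = 41 − 24.26 = 16.74.
Midpoints: P̄ = 32.63, Q̄ = 872.0.
ε = (ΔQ/ΔP)(P̄/Q̄) = (-494/16.74)(32.63/872.0).

-1.10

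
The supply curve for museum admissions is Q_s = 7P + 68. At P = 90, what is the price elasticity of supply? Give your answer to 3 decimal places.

0.903

At P = 90, Q_s = 698.
dQ_s/dP = 7.
ε_s = (dQ_s/dP)(P/Q_s) = (7)(90/698).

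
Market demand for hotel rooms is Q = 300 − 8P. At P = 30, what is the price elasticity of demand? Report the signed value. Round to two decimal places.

-4.00

At P = 30, Q = 60.
dQ/dP = −8.
ε = (dQ/dP)(P/Q) = (-8)(30/60).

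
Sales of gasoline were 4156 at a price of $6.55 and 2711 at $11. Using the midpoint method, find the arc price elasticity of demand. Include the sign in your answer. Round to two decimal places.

ΔQ = 2711 − 4156 = -1445; ΔP = 11 − 6.55 = 4.45.
Midpoints: P̄ = 8.78, Q̄ = 3433.5.
ε = (ΔQ/ΔP)(P̄/Q̄) = (-1445/4.45)(8.78/3433.5).

-0.83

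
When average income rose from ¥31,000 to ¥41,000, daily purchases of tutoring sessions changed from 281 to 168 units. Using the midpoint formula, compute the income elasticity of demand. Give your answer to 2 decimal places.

-1.81

ΔQ = -113, ΔI = 10000. Midpoints: Ī = 36,000, Q̄ = 224.5.
ε_I = (ΔQ/ΔI)(Ī/Q̄) = (-113/10000)(36000/224.5).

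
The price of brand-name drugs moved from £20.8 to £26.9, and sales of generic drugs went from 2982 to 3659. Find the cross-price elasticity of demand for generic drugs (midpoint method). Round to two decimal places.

ΔQ_x = 3659 − 2982 = 677; ΔP_y = 26.9 − 20.8 = 6.1.
Midpoints: P̄_y = 23.85, Q̄_x = 3320.5.
ε_xy = (ΔQ_x/ΔP_y)(P̄_y/Q̄_x) = (677/6.1)(23.85/3320.5).
ε_xy > 0, so the goods are substitutes.

0.80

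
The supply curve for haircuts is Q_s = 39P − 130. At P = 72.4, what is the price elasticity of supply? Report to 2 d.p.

1.05

At P = 72.4, Q_s = 2693.60.
dQ_s/dP = 39.
ε_s = (dQ_s/dP)(P/Q_s) = (39)(72.4/2693.60).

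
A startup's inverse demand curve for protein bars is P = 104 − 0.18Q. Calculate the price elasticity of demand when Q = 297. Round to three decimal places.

At Q = 297, P = 104 − 0.18(297) = 50.54.
dP/dQ = −0.18, so dQ/dP = 1/(−0.18) = -5.556.
ε = (dQ/dP)(P/Q) = (-5.556)(50.54/297).

-0.945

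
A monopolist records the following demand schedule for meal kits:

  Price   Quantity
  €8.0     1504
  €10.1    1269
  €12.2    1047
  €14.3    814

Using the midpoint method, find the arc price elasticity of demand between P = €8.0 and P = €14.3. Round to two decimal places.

-1.05

At P = 8.0, Q = 1504; at P = 14.3, Q = 814.
ΔQ = -690, ΔP = 6.3. Midpoints: P̄ = 11.15, Q̄ = 1159.0.
ε = (ΔQ/ΔP)(P̄/Q̄) = (-690/6.3)(11.15/1159.0).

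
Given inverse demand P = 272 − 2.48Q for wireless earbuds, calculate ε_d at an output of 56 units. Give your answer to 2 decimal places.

At Q = 56, P = 272 − 2.48(56) = 133.12.
dP/dQ = −2.48, so dQ/dP = 1/(−2.48) = -0.403.
ε = (dQ/dP)(P/Q) = (-0.403)(133.12/56).

-0.96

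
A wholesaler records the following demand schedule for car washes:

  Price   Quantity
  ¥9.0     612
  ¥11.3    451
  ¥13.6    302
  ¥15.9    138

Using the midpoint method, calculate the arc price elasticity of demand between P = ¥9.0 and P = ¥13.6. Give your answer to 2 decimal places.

At P = 9.0, Q = 612; at P = 13.6, Q = 302.
ΔQ = -310, ΔP = 4.6. Midpoints: P̄ = 11.30, Q̄ = 457.0.
ε = (ΔQ/ΔP)(P̄/Q̄) = (-310/4.6)(11.30/457.0).

-1.67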